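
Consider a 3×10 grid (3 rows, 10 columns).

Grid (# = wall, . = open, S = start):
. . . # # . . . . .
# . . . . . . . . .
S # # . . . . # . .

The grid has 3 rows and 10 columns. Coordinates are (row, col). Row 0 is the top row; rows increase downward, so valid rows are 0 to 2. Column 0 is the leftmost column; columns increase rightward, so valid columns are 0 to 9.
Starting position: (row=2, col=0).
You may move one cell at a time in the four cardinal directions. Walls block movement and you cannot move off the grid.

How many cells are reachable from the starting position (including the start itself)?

Answer: Reachable cells: 1

Derivation:
BFS flood-fill from (row=2, col=0):
  Distance 0: (row=2, col=0)
Total reachable: 1 (grid has 24 open cells total)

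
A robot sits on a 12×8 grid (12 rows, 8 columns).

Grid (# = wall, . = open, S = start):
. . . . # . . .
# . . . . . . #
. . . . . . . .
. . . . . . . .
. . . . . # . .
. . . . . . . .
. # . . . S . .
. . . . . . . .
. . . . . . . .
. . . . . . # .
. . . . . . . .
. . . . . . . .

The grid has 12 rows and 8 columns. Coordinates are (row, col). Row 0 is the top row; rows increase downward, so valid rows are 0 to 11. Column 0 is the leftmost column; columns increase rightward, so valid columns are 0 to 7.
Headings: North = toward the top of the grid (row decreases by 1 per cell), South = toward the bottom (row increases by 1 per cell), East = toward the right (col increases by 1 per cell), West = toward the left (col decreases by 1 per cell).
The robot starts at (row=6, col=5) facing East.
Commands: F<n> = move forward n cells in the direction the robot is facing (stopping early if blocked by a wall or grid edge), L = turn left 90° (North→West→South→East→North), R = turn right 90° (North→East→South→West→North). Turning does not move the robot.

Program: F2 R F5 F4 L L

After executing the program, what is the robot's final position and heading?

Answer: Final position: (row=11, col=7), facing North

Derivation:
Start: (row=6, col=5), facing East
  F2: move forward 2, now at (row=6, col=7)
  R: turn right, now facing South
  F5: move forward 5, now at (row=11, col=7)
  F4: move forward 0/4 (blocked), now at (row=11, col=7)
  L: turn left, now facing East
  L: turn left, now facing North
Final: (row=11, col=7), facing North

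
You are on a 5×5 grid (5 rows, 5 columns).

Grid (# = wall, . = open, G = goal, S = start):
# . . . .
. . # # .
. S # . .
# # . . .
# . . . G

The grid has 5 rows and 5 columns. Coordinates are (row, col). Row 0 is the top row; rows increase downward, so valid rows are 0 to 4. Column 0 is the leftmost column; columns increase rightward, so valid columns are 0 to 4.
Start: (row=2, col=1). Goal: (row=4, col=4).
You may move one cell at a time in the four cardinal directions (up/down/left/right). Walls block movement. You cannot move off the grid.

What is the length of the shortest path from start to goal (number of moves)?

Answer: Shortest path length: 9

Derivation:
BFS from (row=2, col=1) until reaching (row=4, col=4):
  Distance 0: (row=2, col=1)
  Distance 1: (row=1, col=1), (row=2, col=0)
  Distance 2: (row=0, col=1), (row=1, col=0)
  Distance 3: (row=0, col=2)
  Distance 4: (row=0, col=3)
  Distance 5: (row=0, col=4)
  Distance 6: (row=1, col=4)
  Distance 7: (row=2, col=4)
  Distance 8: (row=2, col=3), (row=3, col=4)
  Distance 9: (row=3, col=3), (row=4, col=4)  <- goal reached here
One shortest path (9 moves): (row=2, col=1) -> (row=1, col=1) -> (row=0, col=1) -> (row=0, col=2) -> (row=0, col=3) -> (row=0, col=4) -> (row=1, col=4) -> (row=2, col=4) -> (row=3, col=4) -> (row=4, col=4)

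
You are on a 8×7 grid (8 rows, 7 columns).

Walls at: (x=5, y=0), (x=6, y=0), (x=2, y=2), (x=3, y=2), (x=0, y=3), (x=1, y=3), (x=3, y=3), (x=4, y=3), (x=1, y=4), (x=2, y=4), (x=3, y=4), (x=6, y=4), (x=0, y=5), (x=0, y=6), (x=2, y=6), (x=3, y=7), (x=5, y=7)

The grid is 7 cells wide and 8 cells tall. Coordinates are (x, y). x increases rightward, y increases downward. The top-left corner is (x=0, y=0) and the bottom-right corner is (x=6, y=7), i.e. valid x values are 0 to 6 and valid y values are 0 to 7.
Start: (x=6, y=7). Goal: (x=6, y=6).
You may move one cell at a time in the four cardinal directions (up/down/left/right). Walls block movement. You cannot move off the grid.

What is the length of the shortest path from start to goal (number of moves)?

BFS from (x=6, y=7) until reaching (x=6, y=6):
  Distance 0: (x=6, y=7)
  Distance 1: (x=6, y=6)  <- goal reached here
One shortest path (1 moves): (x=6, y=7) -> (x=6, y=6)

Answer: Shortest path length: 1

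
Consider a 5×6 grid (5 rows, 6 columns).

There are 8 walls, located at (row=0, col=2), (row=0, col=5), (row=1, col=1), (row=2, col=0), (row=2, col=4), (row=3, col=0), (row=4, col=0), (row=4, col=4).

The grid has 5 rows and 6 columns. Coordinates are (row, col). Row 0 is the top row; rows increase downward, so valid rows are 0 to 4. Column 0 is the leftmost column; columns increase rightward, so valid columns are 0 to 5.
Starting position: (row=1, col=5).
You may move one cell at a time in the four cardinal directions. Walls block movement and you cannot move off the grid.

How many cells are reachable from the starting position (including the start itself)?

Answer: Reachable cells: 19

Derivation:
BFS flood-fill from (row=1, col=5):
  Distance 0: (row=1, col=5)
  Distance 1: (row=1, col=4), (row=2, col=5)
  Distance 2: (row=0, col=4), (row=1, col=3), (row=3, col=5)
  Distance 3: (row=0, col=3), (row=1, col=2), (row=2, col=3), (row=3, col=4), (row=4, col=5)
  Distance 4: (row=2, col=2), (row=3, col=3)
  Distance 5: (row=2, col=1), (row=3, col=2), (row=4, col=3)
  Distance 6: (row=3, col=1), (row=4, col=2)
  Distance 7: (row=4, col=1)
Total reachable: 19 (grid has 22 open cells total)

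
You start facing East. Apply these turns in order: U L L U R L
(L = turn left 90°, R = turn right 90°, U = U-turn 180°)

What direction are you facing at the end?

Answer: Final heading: West

Derivation:
Start: East
  U (U-turn (180°)) -> West
  L (left (90° counter-clockwise)) -> South
  L (left (90° counter-clockwise)) -> East
  U (U-turn (180°)) -> West
  R (right (90° clockwise)) -> North
  L (left (90° counter-clockwise)) -> West
Final: West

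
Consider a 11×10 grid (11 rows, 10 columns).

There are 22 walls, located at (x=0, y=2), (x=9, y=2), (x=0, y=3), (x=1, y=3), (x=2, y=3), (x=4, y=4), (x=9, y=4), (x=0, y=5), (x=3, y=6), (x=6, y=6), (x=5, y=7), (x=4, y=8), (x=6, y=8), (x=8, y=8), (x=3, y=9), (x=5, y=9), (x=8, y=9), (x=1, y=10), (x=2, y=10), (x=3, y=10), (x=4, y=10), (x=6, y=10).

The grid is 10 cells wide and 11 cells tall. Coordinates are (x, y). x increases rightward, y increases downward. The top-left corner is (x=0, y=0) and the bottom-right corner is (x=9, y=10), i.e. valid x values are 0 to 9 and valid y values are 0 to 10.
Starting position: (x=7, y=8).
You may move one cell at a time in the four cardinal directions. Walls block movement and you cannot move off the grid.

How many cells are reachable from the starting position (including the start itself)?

BFS flood-fill from (x=7, y=8):
  Distance 0: (x=7, y=8)
  Distance 1: (x=7, y=7), (x=7, y=9)
  Distance 2: (x=7, y=6), (x=6, y=7), (x=8, y=7), (x=6, y=9), (x=7, y=10)
  Distance 3: (x=7, y=5), (x=8, y=6), (x=9, y=7), (x=8, y=10)
  Distance 4: (x=7, y=4), (x=6, y=5), (x=8, y=5), (x=9, y=6), (x=9, y=8), (x=9, y=10)
  Distance 5: (x=7, y=3), (x=6, y=4), (x=8, y=4), (x=5, y=5), (x=9, y=5), (x=9, y=9)
  Distance 6: (x=7, y=2), (x=6, y=3), (x=8, y=3), (x=5, y=4), (x=4, y=5), (x=5, y=6)
  Distance 7: (x=7, y=1), (x=6, y=2), (x=8, y=2), (x=5, y=3), (x=9, y=3), (x=3, y=5), (x=4, y=6)
  Distance 8: (x=7, y=0), (x=6, y=1), (x=8, y=1), (x=5, y=2), (x=4, y=3), (x=3, y=4), (x=2, y=5), (x=4, y=7)
  Distance 9: (x=6, y=0), (x=8, y=0), (x=5, y=1), (x=9, y=1), (x=4, y=2), (x=3, y=3), (x=2, y=4), (x=1, y=5), (x=2, y=6), (x=3, y=7)
  Distance 10: (x=5, y=0), (x=9, y=0), (x=4, y=1), (x=3, y=2), (x=1, y=4), (x=1, y=6), (x=2, y=7), (x=3, y=8)
  Distance 11: (x=4, y=0), (x=3, y=1), (x=2, y=2), (x=0, y=4), (x=0, y=6), (x=1, y=7), (x=2, y=8)
  Distance 12: (x=3, y=0), (x=2, y=1), (x=1, y=2), (x=0, y=7), (x=1, y=8), (x=2, y=9)
  Distance 13: (x=2, y=0), (x=1, y=1), (x=0, y=8), (x=1, y=9)
  Distance 14: (x=1, y=0), (x=0, y=1), (x=0, y=9)
  Distance 15: (x=0, y=0), (x=0, y=10)
Total reachable: 85 (grid has 88 open cells total)

Answer: Reachable cells: 85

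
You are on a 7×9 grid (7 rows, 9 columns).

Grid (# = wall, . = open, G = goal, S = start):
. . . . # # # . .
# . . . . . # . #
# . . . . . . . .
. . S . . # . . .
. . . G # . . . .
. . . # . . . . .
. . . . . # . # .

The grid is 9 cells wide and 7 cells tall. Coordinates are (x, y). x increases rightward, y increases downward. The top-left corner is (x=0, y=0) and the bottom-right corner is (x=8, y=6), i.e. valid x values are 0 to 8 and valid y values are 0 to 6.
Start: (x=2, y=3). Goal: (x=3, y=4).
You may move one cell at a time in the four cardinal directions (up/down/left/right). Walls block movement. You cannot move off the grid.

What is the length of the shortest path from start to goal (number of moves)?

Answer: Shortest path length: 2

Derivation:
BFS from (x=2, y=3) until reaching (x=3, y=4):
  Distance 0: (x=2, y=3)
  Distance 1: (x=2, y=2), (x=1, y=3), (x=3, y=3), (x=2, y=4)
  Distance 2: (x=2, y=1), (x=1, y=2), (x=3, y=2), (x=0, y=3), (x=4, y=3), (x=1, y=4), (x=3, y=4), (x=2, y=5)  <- goal reached here
One shortest path (2 moves): (x=2, y=3) -> (x=3, y=3) -> (x=3, y=4)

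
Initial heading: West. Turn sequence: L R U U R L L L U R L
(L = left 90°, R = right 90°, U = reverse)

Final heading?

Start: West
  L (left (90° counter-clockwise)) -> South
  R (right (90° clockwise)) -> West
  U (U-turn (180°)) -> East
  U (U-turn (180°)) -> West
  R (right (90° clockwise)) -> North
  L (left (90° counter-clockwise)) -> West
  L (left (90° counter-clockwise)) -> South
  L (left (90° counter-clockwise)) -> East
  U (U-turn (180°)) -> West
  R (right (90° clockwise)) -> North
  L (left (90° counter-clockwise)) -> West
Final: West

Answer: Final heading: West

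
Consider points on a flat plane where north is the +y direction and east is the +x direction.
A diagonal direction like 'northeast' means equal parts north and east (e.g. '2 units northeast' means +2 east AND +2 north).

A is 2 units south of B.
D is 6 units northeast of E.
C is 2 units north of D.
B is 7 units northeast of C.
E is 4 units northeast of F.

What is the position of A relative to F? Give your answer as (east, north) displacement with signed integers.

Answer: A is at (east=17, north=17) relative to F.

Derivation:
Place F at the origin (east=0, north=0).
  E is 4 units northeast of F: delta (east=+4, north=+4); E at (east=4, north=4).
  D is 6 units northeast of E: delta (east=+6, north=+6); D at (east=10, north=10).
  C is 2 units north of D: delta (east=+0, north=+2); C at (east=10, north=12).
  B is 7 units northeast of C: delta (east=+7, north=+7); B at (east=17, north=19).
  A is 2 units south of B: delta (east=+0, north=-2); A at (east=17, north=17).
Therefore A relative to F: (east=17, north=17).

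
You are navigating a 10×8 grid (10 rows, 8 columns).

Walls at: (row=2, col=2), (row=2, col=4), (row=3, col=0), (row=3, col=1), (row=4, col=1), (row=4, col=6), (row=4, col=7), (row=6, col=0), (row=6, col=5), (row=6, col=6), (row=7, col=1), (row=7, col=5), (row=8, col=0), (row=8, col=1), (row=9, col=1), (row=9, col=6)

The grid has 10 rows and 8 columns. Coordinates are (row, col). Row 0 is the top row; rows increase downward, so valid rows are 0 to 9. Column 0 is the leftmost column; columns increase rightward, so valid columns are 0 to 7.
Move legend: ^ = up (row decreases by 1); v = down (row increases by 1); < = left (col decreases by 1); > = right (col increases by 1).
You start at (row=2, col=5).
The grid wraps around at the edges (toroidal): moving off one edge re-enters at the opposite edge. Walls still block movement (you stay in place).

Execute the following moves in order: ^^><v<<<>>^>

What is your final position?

Answer: Final position: (row=0, col=5)

Derivation:
Start: (row=2, col=5)
  ^ (up): (row=2, col=5) -> (row=1, col=5)
  ^ (up): (row=1, col=5) -> (row=0, col=5)
  > (right): (row=0, col=5) -> (row=0, col=6)
  < (left): (row=0, col=6) -> (row=0, col=5)
  v (down): (row=0, col=5) -> (row=1, col=5)
  < (left): (row=1, col=5) -> (row=1, col=4)
  < (left): (row=1, col=4) -> (row=1, col=3)
  < (left): (row=1, col=3) -> (row=1, col=2)
  > (right): (row=1, col=2) -> (row=1, col=3)
  > (right): (row=1, col=3) -> (row=1, col=4)
  ^ (up): (row=1, col=4) -> (row=0, col=4)
  > (right): (row=0, col=4) -> (row=0, col=5)
Final: (row=0, col=5)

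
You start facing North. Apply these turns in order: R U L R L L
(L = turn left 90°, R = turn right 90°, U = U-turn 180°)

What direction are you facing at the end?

Answer: Final heading: East

Derivation:
Start: North
  R (right (90° clockwise)) -> East
  U (U-turn (180°)) -> West
  L (left (90° counter-clockwise)) -> South
  R (right (90° clockwise)) -> West
  L (left (90° counter-clockwise)) -> South
  L (left (90° counter-clockwise)) -> East
Final: East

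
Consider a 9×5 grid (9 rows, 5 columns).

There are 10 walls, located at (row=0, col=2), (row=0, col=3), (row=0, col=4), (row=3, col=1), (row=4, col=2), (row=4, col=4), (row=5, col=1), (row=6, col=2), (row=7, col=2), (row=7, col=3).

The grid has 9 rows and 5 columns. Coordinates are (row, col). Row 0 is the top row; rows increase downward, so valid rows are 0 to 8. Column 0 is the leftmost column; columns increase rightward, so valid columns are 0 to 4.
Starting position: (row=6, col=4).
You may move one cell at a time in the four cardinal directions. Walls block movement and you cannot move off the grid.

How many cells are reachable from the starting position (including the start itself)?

BFS flood-fill from (row=6, col=4):
  Distance 0: (row=6, col=4)
  Distance 1: (row=5, col=4), (row=6, col=3), (row=7, col=4)
  Distance 2: (row=5, col=3), (row=8, col=4)
  Distance 3: (row=4, col=3), (row=5, col=2), (row=8, col=3)
  Distance 4: (row=3, col=3), (row=8, col=2)
  Distance 5: (row=2, col=3), (row=3, col=2), (row=3, col=4), (row=8, col=1)
  Distance 6: (row=1, col=3), (row=2, col=2), (row=2, col=4), (row=7, col=1), (row=8, col=0)
  Distance 7: (row=1, col=2), (row=1, col=4), (row=2, col=1), (row=6, col=1), (row=7, col=0)
  Distance 8: (row=1, col=1), (row=2, col=0), (row=6, col=0)
  Distance 9: (row=0, col=1), (row=1, col=0), (row=3, col=0), (row=5, col=0)
  Distance 10: (row=0, col=0), (row=4, col=0)
  Distance 11: (row=4, col=1)
Total reachable: 35 (grid has 35 open cells total)

Answer: Reachable cells: 35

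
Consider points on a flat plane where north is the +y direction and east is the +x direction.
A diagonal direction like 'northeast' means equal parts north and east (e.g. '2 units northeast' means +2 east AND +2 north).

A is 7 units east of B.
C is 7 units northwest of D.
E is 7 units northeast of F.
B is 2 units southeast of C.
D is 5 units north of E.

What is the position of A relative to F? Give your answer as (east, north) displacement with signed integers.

Answer: A is at (east=9, north=17) relative to F.

Derivation:
Place F at the origin (east=0, north=0).
  E is 7 units northeast of F: delta (east=+7, north=+7); E at (east=7, north=7).
  D is 5 units north of E: delta (east=+0, north=+5); D at (east=7, north=12).
  C is 7 units northwest of D: delta (east=-7, north=+7); C at (east=0, north=19).
  B is 2 units southeast of C: delta (east=+2, north=-2); B at (east=2, north=17).
  A is 7 units east of B: delta (east=+7, north=+0); A at (east=9, north=17).
Therefore A relative to F: (east=9, north=17).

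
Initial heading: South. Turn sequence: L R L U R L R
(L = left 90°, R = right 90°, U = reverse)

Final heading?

Answer: Final heading: North

Derivation:
Start: South
  L (left (90° counter-clockwise)) -> East
  R (right (90° clockwise)) -> South
  L (left (90° counter-clockwise)) -> East
  U (U-turn (180°)) -> West
  R (right (90° clockwise)) -> North
  L (left (90° counter-clockwise)) -> West
  R (right (90° clockwise)) -> North
Final: North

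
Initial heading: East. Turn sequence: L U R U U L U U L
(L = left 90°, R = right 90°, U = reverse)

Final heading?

Answer: Final heading: East

Derivation:
Start: East
  L (left (90° counter-clockwise)) -> North
  U (U-turn (180°)) -> South
  R (right (90° clockwise)) -> West
  U (U-turn (180°)) -> East
  U (U-turn (180°)) -> West
  L (left (90° counter-clockwise)) -> South
  U (U-turn (180°)) -> North
  U (U-turn (180°)) -> South
  L (left (90° counter-clockwise)) -> East
Final: East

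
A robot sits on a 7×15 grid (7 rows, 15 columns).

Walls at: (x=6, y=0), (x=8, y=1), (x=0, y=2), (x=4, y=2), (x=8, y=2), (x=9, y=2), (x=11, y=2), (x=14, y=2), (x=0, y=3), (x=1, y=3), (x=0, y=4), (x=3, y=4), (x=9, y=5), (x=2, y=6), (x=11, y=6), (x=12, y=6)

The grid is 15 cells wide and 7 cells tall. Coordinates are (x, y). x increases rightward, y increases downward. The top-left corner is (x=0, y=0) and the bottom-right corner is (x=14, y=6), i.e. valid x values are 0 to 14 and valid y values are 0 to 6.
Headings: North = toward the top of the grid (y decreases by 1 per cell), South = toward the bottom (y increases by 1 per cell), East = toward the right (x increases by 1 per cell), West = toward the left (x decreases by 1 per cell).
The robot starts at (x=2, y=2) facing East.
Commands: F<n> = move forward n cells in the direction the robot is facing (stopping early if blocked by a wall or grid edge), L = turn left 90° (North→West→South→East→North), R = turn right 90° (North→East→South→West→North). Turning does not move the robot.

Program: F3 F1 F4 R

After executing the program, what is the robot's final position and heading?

Start: (x=2, y=2), facing East
  F3: move forward 1/3 (blocked), now at (x=3, y=2)
  F1: move forward 0/1 (blocked), now at (x=3, y=2)
  F4: move forward 0/4 (blocked), now at (x=3, y=2)
  R: turn right, now facing South
Final: (x=3, y=2), facing South

Answer: Final position: (x=3, y=2), facing South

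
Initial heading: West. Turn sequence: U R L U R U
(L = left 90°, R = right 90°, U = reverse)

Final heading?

Start: West
  U (U-turn (180°)) -> East
  R (right (90° clockwise)) -> South
  L (left (90° counter-clockwise)) -> East
  U (U-turn (180°)) -> West
  R (right (90° clockwise)) -> North
  U (U-turn (180°)) -> South
Final: South

Answer: Final heading: South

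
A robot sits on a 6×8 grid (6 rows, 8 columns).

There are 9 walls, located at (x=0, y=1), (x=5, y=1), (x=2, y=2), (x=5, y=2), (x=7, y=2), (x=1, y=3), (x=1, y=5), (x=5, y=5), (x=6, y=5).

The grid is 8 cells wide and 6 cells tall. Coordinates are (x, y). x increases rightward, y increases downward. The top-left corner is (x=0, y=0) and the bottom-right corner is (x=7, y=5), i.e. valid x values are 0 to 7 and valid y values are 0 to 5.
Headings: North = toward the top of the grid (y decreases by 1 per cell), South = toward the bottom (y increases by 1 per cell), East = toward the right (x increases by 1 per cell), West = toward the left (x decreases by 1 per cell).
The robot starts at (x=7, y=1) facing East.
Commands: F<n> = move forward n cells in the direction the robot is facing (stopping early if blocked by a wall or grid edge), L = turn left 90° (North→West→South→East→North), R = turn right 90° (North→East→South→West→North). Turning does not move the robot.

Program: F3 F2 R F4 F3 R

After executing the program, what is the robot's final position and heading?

Answer: Final position: (x=7, y=1), facing West

Derivation:
Start: (x=7, y=1), facing East
  F3: move forward 0/3 (blocked), now at (x=7, y=1)
  F2: move forward 0/2 (blocked), now at (x=7, y=1)
  R: turn right, now facing South
  F4: move forward 0/4 (blocked), now at (x=7, y=1)
  F3: move forward 0/3 (blocked), now at (x=7, y=1)
  R: turn right, now facing West
Final: (x=7, y=1), facing West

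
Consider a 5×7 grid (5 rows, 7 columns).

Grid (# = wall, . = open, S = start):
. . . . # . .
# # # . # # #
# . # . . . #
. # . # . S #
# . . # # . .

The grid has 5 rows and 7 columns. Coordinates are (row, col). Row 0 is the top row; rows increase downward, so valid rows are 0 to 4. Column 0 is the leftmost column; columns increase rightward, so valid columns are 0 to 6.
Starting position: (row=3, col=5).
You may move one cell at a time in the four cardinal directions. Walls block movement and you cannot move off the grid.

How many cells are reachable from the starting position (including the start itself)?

BFS flood-fill from (row=3, col=5):
  Distance 0: (row=3, col=5)
  Distance 1: (row=2, col=5), (row=3, col=4), (row=4, col=5)
  Distance 2: (row=2, col=4), (row=4, col=6)
  Distance 3: (row=2, col=3)
  Distance 4: (row=1, col=3)
  Distance 5: (row=0, col=3)
  Distance 6: (row=0, col=2)
  Distance 7: (row=0, col=1)
  Distance 8: (row=0, col=0)
Total reachable: 12 (grid has 19 open cells total)

Answer: Reachable cells: 12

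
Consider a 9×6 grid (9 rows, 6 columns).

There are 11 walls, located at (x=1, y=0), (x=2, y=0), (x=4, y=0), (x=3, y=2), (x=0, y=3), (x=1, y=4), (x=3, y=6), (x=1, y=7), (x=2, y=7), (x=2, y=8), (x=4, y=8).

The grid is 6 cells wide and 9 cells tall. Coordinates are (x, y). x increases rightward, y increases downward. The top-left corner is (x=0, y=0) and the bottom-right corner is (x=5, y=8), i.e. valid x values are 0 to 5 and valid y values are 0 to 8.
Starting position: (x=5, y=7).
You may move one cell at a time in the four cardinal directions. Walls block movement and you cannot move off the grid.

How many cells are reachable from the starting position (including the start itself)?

Answer: Reachable cells: 43

Derivation:
BFS flood-fill from (x=5, y=7):
  Distance 0: (x=5, y=7)
  Distance 1: (x=5, y=6), (x=4, y=7), (x=5, y=8)
  Distance 2: (x=5, y=5), (x=4, y=6), (x=3, y=7)
  Distance 3: (x=5, y=4), (x=4, y=5), (x=3, y=8)
  Distance 4: (x=5, y=3), (x=4, y=4), (x=3, y=5)
  Distance 5: (x=5, y=2), (x=4, y=3), (x=3, y=4), (x=2, y=5)
  Distance 6: (x=5, y=1), (x=4, y=2), (x=3, y=3), (x=2, y=4), (x=1, y=5), (x=2, y=6)
  Distance 7: (x=5, y=0), (x=4, y=1), (x=2, y=3), (x=0, y=5), (x=1, y=6)
  Distance 8: (x=3, y=1), (x=2, y=2), (x=1, y=3), (x=0, y=4), (x=0, y=6)
  Distance 9: (x=3, y=0), (x=2, y=1), (x=1, y=2), (x=0, y=7)
  Distance 10: (x=1, y=1), (x=0, y=2), (x=0, y=8)
  Distance 11: (x=0, y=1), (x=1, y=8)
  Distance 12: (x=0, y=0)
Total reachable: 43 (grid has 43 open cells total)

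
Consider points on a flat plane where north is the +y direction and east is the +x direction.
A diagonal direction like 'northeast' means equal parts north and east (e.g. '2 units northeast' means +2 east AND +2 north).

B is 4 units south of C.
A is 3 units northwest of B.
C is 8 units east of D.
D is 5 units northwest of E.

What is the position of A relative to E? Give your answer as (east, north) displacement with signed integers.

Answer: A is at (east=0, north=4) relative to E.

Derivation:
Place E at the origin (east=0, north=0).
  D is 5 units northwest of E: delta (east=-5, north=+5); D at (east=-5, north=5).
  C is 8 units east of D: delta (east=+8, north=+0); C at (east=3, north=5).
  B is 4 units south of C: delta (east=+0, north=-4); B at (east=3, north=1).
  A is 3 units northwest of B: delta (east=-3, north=+3); A at (east=0, north=4).
Therefore A relative to E: (east=0, north=4).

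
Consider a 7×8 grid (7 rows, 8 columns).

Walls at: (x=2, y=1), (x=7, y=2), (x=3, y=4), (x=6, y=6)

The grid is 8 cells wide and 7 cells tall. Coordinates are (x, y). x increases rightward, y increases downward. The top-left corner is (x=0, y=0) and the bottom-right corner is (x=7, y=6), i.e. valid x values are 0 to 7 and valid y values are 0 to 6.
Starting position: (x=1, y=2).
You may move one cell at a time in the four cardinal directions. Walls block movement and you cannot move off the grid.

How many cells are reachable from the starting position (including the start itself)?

BFS flood-fill from (x=1, y=2):
  Distance 0: (x=1, y=2)
  Distance 1: (x=1, y=1), (x=0, y=2), (x=2, y=2), (x=1, y=3)
  Distance 2: (x=1, y=0), (x=0, y=1), (x=3, y=2), (x=0, y=3), (x=2, y=3), (x=1, y=4)
  Distance 3: (x=0, y=0), (x=2, y=0), (x=3, y=1), (x=4, y=2), (x=3, y=3), (x=0, y=4), (x=2, y=4), (x=1, y=5)
  Distance 4: (x=3, y=0), (x=4, y=1), (x=5, y=2), (x=4, y=3), (x=0, y=5), (x=2, y=5), (x=1, y=6)
  Distance 5: (x=4, y=0), (x=5, y=1), (x=6, y=2), (x=5, y=3), (x=4, y=4), (x=3, y=5), (x=0, y=6), (x=2, y=6)
  Distance 6: (x=5, y=0), (x=6, y=1), (x=6, y=3), (x=5, y=4), (x=4, y=5), (x=3, y=6)
  Distance 7: (x=6, y=0), (x=7, y=1), (x=7, y=3), (x=6, y=4), (x=5, y=5), (x=4, y=6)
  Distance 8: (x=7, y=0), (x=7, y=4), (x=6, y=5), (x=5, y=6)
  Distance 9: (x=7, y=5)
  Distance 10: (x=7, y=6)
Total reachable: 52 (grid has 52 open cells total)

Answer: Reachable cells: 52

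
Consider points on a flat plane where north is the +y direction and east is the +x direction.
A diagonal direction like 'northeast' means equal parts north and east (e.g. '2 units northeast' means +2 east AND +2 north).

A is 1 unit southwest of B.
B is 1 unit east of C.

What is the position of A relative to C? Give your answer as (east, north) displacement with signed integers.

Answer: A is at (east=0, north=-1) relative to C.

Derivation:
Place C at the origin (east=0, north=0).
  B is 1 unit east of C: delta (east=+1, north=+0); B at (east=1, north=0).
  A is 1 unit southwest of B: delta (east=-1, north=-1); A at (east=0, north=-1).
Therefore A relative to C: (east=0, north=-1).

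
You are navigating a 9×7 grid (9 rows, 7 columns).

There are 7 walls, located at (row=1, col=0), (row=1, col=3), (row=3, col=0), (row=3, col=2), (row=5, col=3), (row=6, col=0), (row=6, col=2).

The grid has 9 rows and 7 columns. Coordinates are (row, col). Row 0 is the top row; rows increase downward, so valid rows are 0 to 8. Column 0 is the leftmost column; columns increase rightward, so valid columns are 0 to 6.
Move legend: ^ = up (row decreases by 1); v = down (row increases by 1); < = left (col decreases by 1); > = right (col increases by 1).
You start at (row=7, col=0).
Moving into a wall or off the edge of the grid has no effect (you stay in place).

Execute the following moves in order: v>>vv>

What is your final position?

Start: (row=7, col=0)
  v (down): (row=7, col=0) -> (row=8, col=0)
  > (right): (row=8, col=0) -> (row=8, col=1)
  > (right): (row=8, col=1) -> (row=8, col=2)
  v (down): blocked, stay at (row=8, col=2)
  v (down): blocked, stay at (row=8, col=2)
  > (right): (row=8, col=2) -> (row=8, col=3)
Final: (row=8, col=3)

Answer: Final position: (row=8, col=3)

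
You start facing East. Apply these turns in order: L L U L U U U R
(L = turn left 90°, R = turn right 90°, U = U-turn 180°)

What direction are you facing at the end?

Start: East
  L (left (90° counter-clockwise)) -> North
  L (left (90° counter-clockwise)) -> West
  U (U-turn (180°)) -> East
  L (left (90° counter-clockwise)) -> North
  U (U-turn (180°)) -> South
  U (U-turn (180°)) -> North
  U (U-turn (180°)) -> South
  R (right (90° clockwise)) -> West
Final: West

Answer: Final heading: West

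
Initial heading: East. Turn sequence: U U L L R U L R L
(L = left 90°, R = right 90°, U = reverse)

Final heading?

Start: East
  U (U-turn (180°)) -> West
  U (U-turn (180°)) -> East
  L (left (90° counter-clockwise)) -> North
  L (left (90° counter-clockwise)) -> West
  R (right (90° clockwise)) -> North
  U (U-turn (180°)) -> South
  L (left (90° counter-clockwise)) -> East
  R (right (90° clockwise)) -> South
  L (left (90° counter-clockwise)) -> East
Final: East

Answer: Final heading: East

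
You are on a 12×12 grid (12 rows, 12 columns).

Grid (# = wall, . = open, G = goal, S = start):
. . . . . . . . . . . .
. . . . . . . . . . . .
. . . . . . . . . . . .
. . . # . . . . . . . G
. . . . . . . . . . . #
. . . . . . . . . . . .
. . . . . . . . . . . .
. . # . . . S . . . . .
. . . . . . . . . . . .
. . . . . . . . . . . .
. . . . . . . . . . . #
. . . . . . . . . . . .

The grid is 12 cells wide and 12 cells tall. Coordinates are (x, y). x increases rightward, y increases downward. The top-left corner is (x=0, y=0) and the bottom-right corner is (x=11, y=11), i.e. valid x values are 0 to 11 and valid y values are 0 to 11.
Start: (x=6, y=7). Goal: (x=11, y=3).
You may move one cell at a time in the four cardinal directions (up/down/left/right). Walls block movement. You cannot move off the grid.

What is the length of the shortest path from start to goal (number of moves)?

Answer: Shortest path length: 9

Derivation:
BFS from (x=6, y=7) until reaching (x=11, y=3):
  Distance 0: (x=6, y=7)
  Distance 1: (x=6, y=6), (x=5, y=7), (x=7, y=7), (x=6, y=8)
  Distance 2: (x=6, y=5), (x=5, y=6), (x=7, y=6), (x=4, y=7), (x=8, y=7), (x=5, y=8), (x=7, y=8), (x=6, y=9)
  Distance 3: (x=6, y=4), (x=5, y=5), (x=7, y=5), (x=4, y=6), (x=8, y=6), (x=3, y=7), (x=9, y=7), (x=4, y=8), (x=8, y=8), (x=5, y=9), (x=7, y=9), (x=6, y=10)
  Distance 4: (x=6, y=3), (x=5, y=4), (x=7, y=4), (x=4, y=5), (x=8, y=5), (x=3, y=6), (x=9, y=6), (x=10, y=7), (x=3, y=8), (x=9, y=8), (x=4, y=9), (x=8, y=9), (x=5, y=10), (x=7, y=10), (x=6, y=11)
  Distance 5: (x=6, y=2), (x=5, y=3), (x=7, y=3), (x=4, y=4), (x=8, y=4), (x=3, y=5), (x=9, y=5), (x=2, y=6), (x=10, y=6), (x=11, y=7), (x=2, y=8), (x=10, y=8), (x=3, y=9), (x=9, y=9), (x=4, y=10), (x=8, y=10), (x=5, y=11), (x=7, y=11)
  Distance 6: (x=6, y=1), (x=5, y=2), (x=7, y=2), (x=4, y=3), (x=8, y=3), (x=3, y=4), (x=9, y=4), (x=2, y=5), (x=10, y=5), (x=1, y=6), (x=11, y=6), (x=1, y=8), (x=11, y=8), (x=2, y=9), (x=10, y=9), (x=3, y=10), (x=9, y=10), (x=4, y=11), (x=8, y=11)
  Distance 7: (x=6, y=0), (x=5, y=1), (x=7, y=1), (x=4, y=2), (x=8, y=2), (x=9, y=3), (x=2, y=4), (x=10, y=4), (x=1, y=5), (x=11, y=5), (x=0, y=6), (x=1, y=7), (x=0, y=8), (x=1, y=9), (x=11, y=9), (x=2, y=10), (x=10, y=10), (x=3, y=11), (x=9, y=11)
  Distance 8: (x=5, y=0), (x=7, y=0), (x=4, y=1), (x=8, y=1), (x=3, y=2), (x=9, y=2), (x=2, y=3), (x=10, y=3), (x=1, y=4), (x=0, y=5), (x=0, y=7), (x=0, y=9), (x=1, y=10), (x=2, y=11), (x=10, y=11)
  Distance 9: (x=4, y=0), (x=8, y=0), (x=3, y=1), (x=9, y=1), (x=2, y=2), (x=10, y=2), (x=1, y=3), (x=11, y=3), (x=0, y=4), (x=0, y=10), (x=1, y=11), (x=11, y=11)  <- goal reached here
One shortest path (9 moves): (x=6, y=7) -> (x=7, y=7) -> (x=8, y=7) -> (x=9, y=7) -> (x=10, y=7) -> (x=10, y=6) -> (x=10, y=5) -> (x=10, y=4) -> (x=10, y=3) -> (x=11, y=3)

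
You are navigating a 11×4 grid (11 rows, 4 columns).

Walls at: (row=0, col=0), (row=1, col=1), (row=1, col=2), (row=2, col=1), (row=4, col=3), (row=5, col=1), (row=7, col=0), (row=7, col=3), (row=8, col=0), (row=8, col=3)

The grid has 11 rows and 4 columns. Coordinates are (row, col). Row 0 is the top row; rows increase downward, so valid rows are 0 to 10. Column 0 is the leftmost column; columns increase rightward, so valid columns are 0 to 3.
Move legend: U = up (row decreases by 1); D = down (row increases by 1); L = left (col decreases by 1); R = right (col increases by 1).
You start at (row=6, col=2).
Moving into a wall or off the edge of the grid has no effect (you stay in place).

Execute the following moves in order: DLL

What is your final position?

Start: (row=6, col=2)
  D (down): (row=6, col=2) -> (row=7, col=2)
  L (left): (row=7, col=2) -> (row=7, col=1)
  L (left): blocked, stay at (row=7, col=1)
Final: (row=7, col=1)

Answer: Final position: (row=7, col=1)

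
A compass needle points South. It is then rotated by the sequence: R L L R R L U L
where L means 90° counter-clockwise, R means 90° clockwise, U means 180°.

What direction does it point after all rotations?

Answer: Final heading: West

Derivation:
Start: South
  R (right (90° clockwise)) -> West
  L (left (90° counter-clockwise)) -> South
  L (left (90° counter-clockwise)) -> East
  R (right (90° clockwise)) -> South
  R (right (90° clockwise)) -> West
  L (left (90° counter-clockwise)) -> South
  U (U-turn (180°)) -> North
  L (left (90° counter-clockwise)) -> West
Final: West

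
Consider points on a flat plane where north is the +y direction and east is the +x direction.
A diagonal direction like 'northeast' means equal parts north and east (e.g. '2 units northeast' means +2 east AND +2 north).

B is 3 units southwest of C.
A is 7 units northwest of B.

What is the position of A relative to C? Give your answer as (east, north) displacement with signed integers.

Place C at the origin (east=0, north=0).
  B is 3 units southwest of C: delta (east=-3, north=-3); B at (east=-3, north=-3).
  A is 7 units northwest of B: delta (east=-7, north=+7); A at (east=-10, north=4).
Therefore A relative to C: (east=-10, north=4).

Answer: A is at (east=-10, north=4) relative to C.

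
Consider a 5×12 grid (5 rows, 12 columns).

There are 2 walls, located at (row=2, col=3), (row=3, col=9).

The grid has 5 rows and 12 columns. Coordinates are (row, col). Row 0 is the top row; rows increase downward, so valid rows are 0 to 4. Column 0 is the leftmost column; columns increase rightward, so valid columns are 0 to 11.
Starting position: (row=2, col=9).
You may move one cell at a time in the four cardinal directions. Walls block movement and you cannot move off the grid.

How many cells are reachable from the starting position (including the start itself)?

BFS flood-fill from (row=2, col=9):
  Distance 0: (row=2, col=9)
  Distance 1: (row=1, col=9), (row=2, col=8), (row=2, col=10)
  Distance 2: (row=0, col=9), (row=1, col=8), (row=1, col=10), (row=2, col=7), (row=2, col=11), (row=3, col=8), (row=3, col=10)
  Distance 3: (row=0, col=8), (row=0, col=10), (row=1, col=7), (row=1, col=11), (row=2, col=6), (row=3, col=7), (row=3, col=11), (row=4, col=8), (row=4, col=10)
  Distance 4: (row=0, col=7), (row=0, col=11), (row=1, col=6), (row=2, col=5), (row=3, col=6), (row=4, col=7), (row=4, col=9), (row=4, col=11)
  Distance 5: (row=0, col=6), (row=1, col=5), (row=2, col=4), (row=3, col=5), (row=4, col=6)
  Distance 6: (row=0, col=5), (row=1, col=4), (row=3, col=4), (row=4, col=5)
  Distance 7: (row=0, col=4), (row=1, col=3), (row=3, col=3), (row=4, col=4)
  Distance 8: (row=0, col=3), (row=1, col=2), (row=3, col=2), (row=4, col=3)
  Distance 9: (row=0, col=2), (row=1, col=1), (row=2, col=2), (row=3, col=1), (row=4, col=2)
  Distance 10: (row=0, col=1), (row=1, col=0), (row=2, col=1), (row=3, col=0), (row=4, col=1)
  Distance 11: (row=0, col=0), (row=2, col=0), (row=4, col=0)
Total reachable: 58 (grid has 58 open cells total)

Answer: Reachable cells: 58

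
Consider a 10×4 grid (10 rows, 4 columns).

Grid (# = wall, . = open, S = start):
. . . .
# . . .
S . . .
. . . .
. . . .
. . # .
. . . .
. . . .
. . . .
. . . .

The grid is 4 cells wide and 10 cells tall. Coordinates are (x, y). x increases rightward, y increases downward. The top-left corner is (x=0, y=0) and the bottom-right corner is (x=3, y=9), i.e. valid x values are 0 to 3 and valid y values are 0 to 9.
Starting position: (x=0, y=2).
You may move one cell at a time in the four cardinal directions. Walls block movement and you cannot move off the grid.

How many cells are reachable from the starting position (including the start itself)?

Answer: Reachable cells: 38

Derivation:
BFS flood-fill from (x=0, y=2):
  Distance 0: (x=0, y=2)
  Distance 1: (x=1, y=2), (x=0, y=3)
  Distance 2: (x=1, y=1), (x=2, y=2), (x=1, y=3), (x=0, y=4)
  Distance 3: (x=1, y=0), (x=2, y=1), (x=3, y=2), (x=2, y=3), (x=1, y=4), (x=0, y=5)
  Distance 4: (x=0, y=0), (x=2, y=0), (x=3, y=1), (x=3, y=3), (x=2, y=4), (x=1, y=5), (x=0, y=6)
  Distance 5: (x=3, y=0), (x=3, y=4), (x=1, y=6), (x=0, y=7)
  Distance 6: (x=3, y=5), (x=2, y=6), (x=1, y=7), (x=0, y=8)
  Distance 7: (x=3, y=6), (x=2, y=7), (x=1, y=8), (x=0, y=9)
  Distance 8: (x=3, y=7), (x=2, y=8), (x=1, y=9)
  Distance 9: (x=3, y=8), (x=2, y=9)
  Distance 10: (x=3, y=9)
Total reachable: 38 (grid has 38 open cells total)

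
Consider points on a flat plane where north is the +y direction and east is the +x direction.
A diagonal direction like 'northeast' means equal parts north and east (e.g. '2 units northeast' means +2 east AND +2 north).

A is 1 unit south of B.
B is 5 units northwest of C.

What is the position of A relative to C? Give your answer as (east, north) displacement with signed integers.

Answer: A is at (east=-5, north=4) relative to C.

Derivation:
Place C at the origin (east=0, north=0).
  B is 5 units northwest of C: delta (east=-5, north=+5); B at (east=-5, north=5).
  A is 1 unit south of B: delta (east=+0, north=-1); A at (east=-5, north=4).
Therefore A relative to C: (east=-5, north=4).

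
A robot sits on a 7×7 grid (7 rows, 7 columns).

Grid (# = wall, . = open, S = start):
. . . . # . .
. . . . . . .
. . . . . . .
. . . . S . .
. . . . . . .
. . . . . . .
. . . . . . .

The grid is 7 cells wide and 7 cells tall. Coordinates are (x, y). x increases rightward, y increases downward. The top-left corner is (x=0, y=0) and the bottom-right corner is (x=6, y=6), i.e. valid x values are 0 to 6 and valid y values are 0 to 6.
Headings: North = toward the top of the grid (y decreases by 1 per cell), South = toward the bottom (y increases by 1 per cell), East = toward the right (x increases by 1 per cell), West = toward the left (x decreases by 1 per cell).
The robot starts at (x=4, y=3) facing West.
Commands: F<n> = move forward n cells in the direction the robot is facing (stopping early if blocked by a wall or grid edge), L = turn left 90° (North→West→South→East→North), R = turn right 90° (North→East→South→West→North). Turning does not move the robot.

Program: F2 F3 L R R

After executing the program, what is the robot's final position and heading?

Answer: Final position: (x=0, y=3), facing North

Derivation:
Start: (x=4, y=3), facing West
  F2: move forward 2, now at (x=2, y=3)
  F3: move forward 2/3 (blocked), now at (x=0, y=3)
  L: turn left, now facing South
  R: turn right, now facing West
  R: turn right, now facing North
Final: (x=0, y=3), facing North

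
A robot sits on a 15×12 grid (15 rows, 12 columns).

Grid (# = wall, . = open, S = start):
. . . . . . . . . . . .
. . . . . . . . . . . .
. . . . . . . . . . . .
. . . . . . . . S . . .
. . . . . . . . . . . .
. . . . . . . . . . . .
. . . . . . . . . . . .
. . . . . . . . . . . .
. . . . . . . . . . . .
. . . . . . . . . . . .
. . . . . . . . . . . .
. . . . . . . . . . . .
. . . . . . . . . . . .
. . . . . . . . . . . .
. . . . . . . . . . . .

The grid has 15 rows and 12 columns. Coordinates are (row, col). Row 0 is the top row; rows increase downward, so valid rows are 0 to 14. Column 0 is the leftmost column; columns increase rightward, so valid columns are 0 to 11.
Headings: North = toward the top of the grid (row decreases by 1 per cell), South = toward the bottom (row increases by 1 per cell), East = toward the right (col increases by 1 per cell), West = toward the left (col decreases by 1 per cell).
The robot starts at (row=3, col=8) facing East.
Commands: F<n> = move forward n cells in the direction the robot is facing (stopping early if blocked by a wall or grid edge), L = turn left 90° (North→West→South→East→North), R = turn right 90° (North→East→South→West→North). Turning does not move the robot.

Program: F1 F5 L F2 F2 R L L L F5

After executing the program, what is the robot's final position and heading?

Answer: Final position: (row=5, col=11), facing South

Derivation:
Start: (row=3, col=8), facing East
  F1: move forward 1, now at (row=3, col=9)
  F5: move forward 2/5 (blocked), now at (row=3, col=11)
  L: turn left, now facing North
  F2: move forward 2, now at (row=1, col=11)
  F2: move forward 1/2 (blocked), now at (row=0, col=11)
  R: turn right, now facing East
  L: turn left, now facing North
  L: turn left, now facing West
  L: turn left, now facing South
  F5: move forward 5, now at (row=5, col=11)
Final: (row=5, col=11), facing South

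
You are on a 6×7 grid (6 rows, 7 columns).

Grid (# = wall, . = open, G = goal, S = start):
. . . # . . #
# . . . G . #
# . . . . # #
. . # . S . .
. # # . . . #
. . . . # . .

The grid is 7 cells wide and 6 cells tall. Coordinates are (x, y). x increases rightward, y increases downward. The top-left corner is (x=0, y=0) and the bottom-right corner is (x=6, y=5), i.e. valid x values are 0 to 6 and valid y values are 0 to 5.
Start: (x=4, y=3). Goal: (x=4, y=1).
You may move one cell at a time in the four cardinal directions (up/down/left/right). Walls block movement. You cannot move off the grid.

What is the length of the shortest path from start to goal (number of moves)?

Answer: Shortest path length: 2

Derivation:
BFS from (x=4, y=3) until reaching (x=4, y=1):
  Distance 0: (x=4, y=3)
  Distance 1: (x=4, y=2), (x=3, y=3), (x=5, y=3), (x=4, y=4)
  Distance 2: (x=4, y=1), (x=3, y=2), (x=6, y=3), (x=3, y=4), (x=5, y=4)  <- goal reached here
One shortest path (2 moves): (x=4, y=3) -> (x=4, y=2) -> (x=4, y=1)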